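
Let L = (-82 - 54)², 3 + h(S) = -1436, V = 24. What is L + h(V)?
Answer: 17057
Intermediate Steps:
h(S) = -1439 (h(S) = -3 - 1436 = -1439)
L = 18496 (L = (-136)² = 18496)
L + h(V) = 18496 - 1439 = 17057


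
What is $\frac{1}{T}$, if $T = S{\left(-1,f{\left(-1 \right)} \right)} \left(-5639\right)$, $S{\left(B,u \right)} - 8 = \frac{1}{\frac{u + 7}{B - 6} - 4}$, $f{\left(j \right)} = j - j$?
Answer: $- \frac{5}{219921} \approx -2.2735 \cdot 10^{-5}$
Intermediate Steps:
$f{\left(j \right)} = 0$
$S{\left(B,u \right)} = 8 + \frac{1}{-4 + \frac{7 + u}{-6 + B}}$ ($S{\left(B,u \right)} = 8 + \frac{1}{\frac{u + 7}{B - 6} - 4} = 8 + \frac{1}{\frac{7 + u}{-6 + B} - 4} = 8 + \frac{1}{-4 + \frac{7 + u}{-6 + B}}$)
$T = - \frac{219921}{5}$ ($T = \frac{242 - -31 + 8 \cdot 0}{31 + 0 - -4} \left(-5639\right) = \frac{242 + 31 + 0}{31 + 0 + 4} \left(-5639\right) = \frac{1}{35} \cdot 273 \left(-5639\right) = \frac{39}{5} \left(-5639\right) = - \frac{219921}{5} \approx -43984.0$)
$\frac{1}{T} = \frac{1}{- \frac{219921}{5}} = - \frac{5}{219921}$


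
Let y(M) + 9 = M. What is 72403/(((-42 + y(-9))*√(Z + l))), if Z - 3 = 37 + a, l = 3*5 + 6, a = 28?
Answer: -72403*√89/5340 ≈ -127.91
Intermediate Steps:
l = 21 (l = 15 + 6 = 21)
Z = 68 (Z = 3 + (37 + 28) = 3 + 65 = 68)
y(M) = -9 + M
72403/(((-42 + y(-9))*√(Z + l))) = 72403/(((-42 + (-9 - 9))*√(68 + 21))) = 72403/(((-42 - 18)*√89)) = 72403/((-60*√89)) = 72403*(-√89/5340) = -72403*√89/5340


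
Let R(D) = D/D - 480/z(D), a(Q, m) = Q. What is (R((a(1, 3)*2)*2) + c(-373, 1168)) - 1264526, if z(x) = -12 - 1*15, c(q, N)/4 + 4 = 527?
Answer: -11361737/9 ≈ -1.2624e+6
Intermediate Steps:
c(q, N) = 2092 (c(q, N) = -16 + 4*527 = -16 + 2108 = 2092)
z(x) = -27 (z(x) = -12 - 15 = -27)
R(D) = 169/9 (R(D) = D/D - 480/(-27) = 1 - 480*(-1/27) = 1 + 160/9 = 169/9)
(R((a(1, 3)*2)*2) + c(-373, 1168)) - 1264526 = (169/9 + 2092) - 1264526 = 18997/9 - 1264526 = -11361737/9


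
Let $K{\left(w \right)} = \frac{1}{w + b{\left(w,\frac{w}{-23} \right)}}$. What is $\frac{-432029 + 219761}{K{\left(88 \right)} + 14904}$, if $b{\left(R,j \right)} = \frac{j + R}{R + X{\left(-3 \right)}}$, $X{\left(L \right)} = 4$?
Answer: $- \frac{1426319664}{100146439} \approx -14.242$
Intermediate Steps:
$b{\left(R,j \right)} = \frac{R + j}{4 + R}$ ($b{\left(R,j \right)} = \frac{j + R}{R + 4} = \frac{R + j}{4 + R}$)
$K{\left(w \right)} = \frac{1}{w + \frac{22 w}{23 \left(4 + w\right)}}$ ($K{\left(w \right)} = \frac{1}{w + \frac{w + \frac{w}{-23}}{4 + w}} = \frac{1}{w + \frac{w + w \left(- \frac{1}{23}\right)}{4 + w}} = \frac{1}{w + \frac{w - \frac{w}{23}}{4 + w}} = \frac{1}{w + \frac{\frac{22}{23} w}{4 + w}} = \frac{1}{w + \frac{22 w}{23 \left(4 + w\right)}}$)
$\frac{-432029 + 219761}{K{\left(88 \right)} + 14904} = \frac{-432029 + 219761}{\frac{23 \left(4 + 88\right)}{88 \left(114 + 23 \cdot 88\right)} + 14904} = - \frac{212268}{23 \cdot \frac{1}{88} \frac{1}{114 + 2024} \cdot 92 + 14904} = - \frac{212268}{23 \cdot \frac{1}{88} \cdot \frac{1}{2138} \cdot 92 + 14904} = - \frac{212268}{\frac{529}{47036} + 14904} = - \frac{212268}{\frac{701025073}{47036}} = \left(-212268\right) \frac{47036}{701025073} = - \frac{1426319664}{100146439}$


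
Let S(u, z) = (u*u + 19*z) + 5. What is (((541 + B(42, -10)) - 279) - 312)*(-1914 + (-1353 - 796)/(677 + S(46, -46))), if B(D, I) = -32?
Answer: 151072085/962 ≈ 1.5704e+5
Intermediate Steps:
S(u, z) = 5 + u² + 19*z (S(u, z) = (u² + 19*z) + 5 = 5 + u² + 19*z)
(((541 + B(42, -10)) - 279) - 312)*(-1914 + (-1353 - 796)/(677 + S(46, -46))) = (((541 - 32) - 279) - 312)*(-1914 + (-1353 - 796)/(677 + (5 + 46² + 19*(-46)))) = ((509 - 279) - 312)*(-1914 - 2149/(677 + (5 + 2116 - 874))) = (230 - 312)*(-1914 - 2149/(677 + 1247)) = -82*(-1914 - 2149/1924) = -82*(-3684685/1924) = 151072085/962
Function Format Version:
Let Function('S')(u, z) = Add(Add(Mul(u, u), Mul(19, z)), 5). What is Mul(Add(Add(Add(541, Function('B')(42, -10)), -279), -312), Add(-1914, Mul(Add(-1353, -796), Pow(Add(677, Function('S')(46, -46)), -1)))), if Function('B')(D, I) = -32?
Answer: Rational(151072085, 962) ≈ 1.5704e+5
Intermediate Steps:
Function('S')(u, z) = Add(5, Pow(u, 2), Mul(19, z)) (Function('S')(u, z) = Add(Add(Pow(u, 2), Mul(19, z)), 5) = Add(5, Pow(u, 2), Mul(19, z)))
Mul(Add(Add(Add(541, Function('B')(42, -10)), -279), -312), Add(-1914, Mul(Add(-1353, -796), Pow(Add(677, Function('S')(46, -46)), -1)))) = Mul(Add(Add(Add(541, -32), -279), -312), Add(-1914, Mul(Add(-1353, -796), Pow(Add(677, Add(5, Pow(46, 2), Mul(19, -46))), -1)))) = Mul(Add(Add(509, -279), -312), Add(-1914, Mul(-2149, Pow(Add(677, Add(5, 2116, -874)), -1)))) = Mul(Add(230, -312), Add(-1914, Mul(-2149, Pow(Add(677, 1247), -1)))) = Mul(-82, Add(-1914, Mul(-2149, Pow(1924, -1)))) = Mul(-82, Add(-1914, Mul(-2149, Rational(1, 1924)))) = Mul(-82, Add(-1914, Rational(-2149, 1924))) = Mul(-82, Rational(-3684685, 1924)) = Rational(151072085, 962)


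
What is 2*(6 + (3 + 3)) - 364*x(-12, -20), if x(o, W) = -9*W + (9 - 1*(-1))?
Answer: -69136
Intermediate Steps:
x(o, W) = 10 - 9*W (x(o, W) = -9*W + (9 + 1) = -9*W + 10 = 10 - 9*W)
2*(6 + (3 + 3)) - 364*x(-12, -20) = 2*(6 + (3 + 3)) - 364*(10 - 9*(-20)) = 2*(6 + 6) - 364*(10 + 180) = 2*12 - 364*190 = 24 - 69160 = -69136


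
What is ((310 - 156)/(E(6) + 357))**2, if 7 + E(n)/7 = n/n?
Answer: 484/2025 ≈ 0.23901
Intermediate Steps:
E(n) = -42 (E(n) = -49 + 7*(n/n) = -49 + 7*1 = -49 + 7 = -42)
((310 - 156)/(E(6) + 357))**2 = ((310 - 156)/(-42 + 357))**2 = (154/315)**2 = (154*(1/315))**2 = (22/45)**2 = 484/2025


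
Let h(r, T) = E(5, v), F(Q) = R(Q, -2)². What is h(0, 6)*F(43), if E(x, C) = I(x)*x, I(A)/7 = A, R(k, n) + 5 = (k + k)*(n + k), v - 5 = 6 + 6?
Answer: 2169552175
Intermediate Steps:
v = 17 (v = 5 + (6 + 6) = 5 + 12 = 17)
R(k, n) = -5 + 2*k*(k + n) (R(k, n) = -5 + (k + k)*(n + k) = -5 + (2*k)*(k + n) = -5 + 2*k*(k + n))
I(A) = 7*A
F(Q) = (-5 - 4*Q + 2*Q²)² (F(Q) = (-5 + 2*Q² + 2*Q*(-2))² = (-5 + 2*Q² - 4*Q)² = (-5 - 4*Q + 2*Q²)²)
E(x, C) = 7*x² (E(x, C) = (7*x)*x = 7*x²)
h(r, T) = 175 (h(r, T) = 7*5² = 7*25 = 175)
h(0, 6)*F(43) = 175*(-5 - 4*43 + 2*43²)² = 175*(-5 - 172 + 2*1849)² = 175*(-5 - 172 + 3698)² = 175*3521² = 175*12397441 = 2169552175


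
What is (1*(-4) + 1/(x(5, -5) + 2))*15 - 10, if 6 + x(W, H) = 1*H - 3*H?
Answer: -135/2 ≈ -67.500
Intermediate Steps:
x(W, H) = -6 - 2*H (x(W, H) = -6 + (1*H - 3*H) = -6 + (H - 3*H) = -6 - 2*H)
(1*(-4) + 1/(x(5, -5) + 2))*15 - 10 = (1*(-4) + 1/((-6 - 2*(-5)) + 2))*15 - 10 = (-4 + 1/((-6 + 10) + 2))*15 - 10 = (-4 + 1/(4 + 2))*15 - 10 = (-4 + 1/6)*15 - 10 = -23/6*15 - 10 = -115/2 - 10 = -135/2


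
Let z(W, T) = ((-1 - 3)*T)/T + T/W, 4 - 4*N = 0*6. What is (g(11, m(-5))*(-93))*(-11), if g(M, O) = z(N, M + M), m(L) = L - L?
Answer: 18414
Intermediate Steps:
m(L) = 0
N = 1 (N = 1 - 0*6 = 1 - 1/4*0 = 1 + 0 = 1)
z(W, T) = -4 + T/W (z(W, T) = (-4*T)/T + T/W = -4 + T/W)
g(M, O) = -4 + 2*M (g(M, O) = -4 + (M + M)/1 = -4 + (2*M)*1 = -4 + 2*M)
(g(11, m(-5))*(-93))*(-11) = ((-4 + 2*11)*(-93))*(-11) = ((-4 + 22)*(-93))*(-11) = (18*(-93))*(-11) = -1674*(-11) = 18414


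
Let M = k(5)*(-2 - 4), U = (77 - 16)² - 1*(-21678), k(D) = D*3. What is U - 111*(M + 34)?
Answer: 31615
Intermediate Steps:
k(D) = 3*D
U = 25399 (U = 61² + 21678 = 3721 + 21678 = 25399)
M = -90 (M = (3*5)*(-2 - 4) = 15*(-6) = -90)
U - 111*(M + 34) = 25399 - 111*(-90 + 34) = 25399 - 111*(-56) = 25399 + 6216 = 31615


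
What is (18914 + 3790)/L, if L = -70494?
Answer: -3784/11749 ≈ -0.32207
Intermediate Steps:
(18914 + 3790)/L = (18914 + 3790)/(-70494) = 22704*(-1/70494) = -3784/11749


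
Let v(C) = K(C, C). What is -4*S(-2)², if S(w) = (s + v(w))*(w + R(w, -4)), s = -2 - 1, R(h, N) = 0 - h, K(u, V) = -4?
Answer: 0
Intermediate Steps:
R(h, N) = -h
v(C) = -4
s = -3
S(w) = 0 (S(w) = (-3 - 4)*(w - w) = -7*0 = 0)
-4*S(-2)² = -4*0² = -4*0 = 0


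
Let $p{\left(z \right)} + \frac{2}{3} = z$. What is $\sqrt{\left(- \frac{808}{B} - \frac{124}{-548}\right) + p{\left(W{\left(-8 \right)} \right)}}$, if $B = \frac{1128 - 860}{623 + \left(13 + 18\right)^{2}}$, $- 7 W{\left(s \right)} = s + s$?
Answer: $\frac{i \sqrt{177375334640847}}{192759} \approx 69.093 i$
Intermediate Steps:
$W{\left(s \right)} = - \frac{2 s}{7}$ ($W{\left(s \right)} = - \frac{s + s}{7} = - \frac{2 s}{7}$)
$B = \frac{67}{396}$ ($B = \frac{268}{623 + 31^{2}} = \frac{268}{623 + 961} = \frac{268}{1584} = 268 \cdot \frac{1}{1584} = \frac{67}{396} \approx 0.16919$)
$p{\left(z \right)} = - \frac{2}{3} + z$
$\sqrt{\left(- \frac{808}{B} - \frac{124}{-548}\right) + p{\left(W{\left(-8 \right)} \right)}} = \sqrt{\left(- \frac{808}{\frac{67}{396}} - \frac{124}{-548}\right) - - \frac{34}{21}} = \sqrt{\left(\left(-808\right) \frac{396}{67} - - \frac{31}{137}\right) + \left(- \frac{2}{3} + \frac{16}{7}\right)} = \sqrt{\left(- \frac{319968}{67} + \frac{31}{137}\right) + \frac{34}{21}} = \sqrt{- \frac{43833539}{9179} + \frac{34}{21}} = \sqrt{- \frac{920192233}{192759}} = \frac{i \sqrt{177375334640847}}{192759}$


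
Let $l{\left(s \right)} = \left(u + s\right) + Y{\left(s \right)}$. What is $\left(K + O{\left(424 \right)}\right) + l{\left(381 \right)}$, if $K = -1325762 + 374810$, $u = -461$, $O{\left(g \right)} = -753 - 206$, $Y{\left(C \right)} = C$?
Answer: $-951610$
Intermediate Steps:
$O{\left(g \right)} = -959$ ($O{\left(g \right)} = -753 - 206 = -959$)
$K = -950952$
$l{\left(s \right)} = -461 + 2 s$ ($l{\left(s \right)} = \left(-461 + s\right) + s = -461 + 2 s$)
$\left(K + O{\left(424 \right)}\right) + l{\left(381 \right)} = \left(-950952 - 959\right) + \left(-461 + 2 \cdot 381\right) = -951911 + \left(-461 + 762\right) = -951911 + 301 = -951610$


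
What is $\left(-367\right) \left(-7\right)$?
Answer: $2569$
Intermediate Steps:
$\left(-367\right) \left(-7\right) = 2569$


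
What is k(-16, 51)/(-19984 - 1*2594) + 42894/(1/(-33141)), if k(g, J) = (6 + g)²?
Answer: -16047878559656/11289 ≈ -1.4215e+9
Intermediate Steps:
k(-16, 51)/(-19984 - 1*2594) + 42894/(1/(-33141)) = (6 - 16)²/(-19984 - 1*2594) + 42894/(1/(-33141)) = (-10)²/(-19984 - 2594) + 42894/(-1/33141) = 100/(-22578) + 42894*(-33141) = 100*(-1/22578) - 1421550054 = -50/11289 - 1421550054 = -16047878559656/11289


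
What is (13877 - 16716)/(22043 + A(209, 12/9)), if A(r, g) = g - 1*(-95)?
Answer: -8517/66418 ≈ -0.12823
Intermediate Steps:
A(r, g) = 95 + g (A(r, g) = g + 95 = 95 + g)
(13877 - 16716)/(22043 + A(209, 12/9)) = (13877 - 16716)/(22043 + (95 + 12/9)) = -2839/(22043 + (95 + 12*(⅑))) = -2839/(22043 + (95 + 4/3)) = -2839/(22043 + 289/3) = -2839/66418/3 = -2839*3/66418 = -8517/66418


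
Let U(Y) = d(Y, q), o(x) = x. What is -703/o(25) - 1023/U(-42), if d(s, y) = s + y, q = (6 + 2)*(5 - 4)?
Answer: 1673/850 ≈ 1.9682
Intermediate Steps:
q = 8 (q = 8*1 = 8)
U(Y) = 8 + Y (U(Y) = Y + 8 = 8 + Y)
-703/o(25) - 1023/U(-42) = -703/25 - 1023/(8 - 42) = -703*1/25 - 1023/(-34) = -703/25 - 1023*(-1/34) = -703/25 + 1023/34 = 1673/850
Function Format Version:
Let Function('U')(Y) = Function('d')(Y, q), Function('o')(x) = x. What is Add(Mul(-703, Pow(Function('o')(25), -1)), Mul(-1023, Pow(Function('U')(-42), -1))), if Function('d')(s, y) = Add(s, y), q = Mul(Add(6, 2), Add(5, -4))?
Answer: Rational(1673, 850) ≈ 1.9682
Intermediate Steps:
q = 8 (q = Mul(8, 1) = 8)
Function('U')(Y) = Add(8, Y) (Function('U')(Y) = Add(Y, 8) = Add(8, Y))
Add(Mul(-703, Pow(Function('o')(25), -1)), Mul(-1023, Pow(Function('U')(-42), -1))) = Add(Mul(-703, Pow(25, -1)), Mul(-1023, Pow(Add(8, -42), -1))) = Add(Mul(-703, Rational(1, 25)), Mul(-1023, Pow(-34, -1))) = Add(Rational(-703, 25), Mul(-1023, Rational(-1, 34))) = Add(Rational(-703, 25), Rational(1023, 34)) = Rational(1673, 850)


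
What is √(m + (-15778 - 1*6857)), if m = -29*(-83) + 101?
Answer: I*√20127 ≈ 141.87*I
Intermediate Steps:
m = 2508 (m = 2407 + 101 = 2508)
√(m + (-15778 - 1*6857)) = √(2508 + (-15778 - 1*6857)) = √(2508 + (-15778 - 6857)) = √(2508 - 22635) = √(-20127) = I*√20127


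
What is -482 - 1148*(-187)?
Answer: 214194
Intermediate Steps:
-482 - 1148*(-187) = -482 + 214676 = 214194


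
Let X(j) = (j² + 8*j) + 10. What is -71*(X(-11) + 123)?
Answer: -11786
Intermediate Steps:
X(j) = 10 + j² + 8*j
-71*(X(-11) + 123) = -71*((10 + (-11)² + 8*(-11)) + 123) = -71*((10 + 121 - 88) + 123) = -71*(43 + 123) = -71*166 = -11786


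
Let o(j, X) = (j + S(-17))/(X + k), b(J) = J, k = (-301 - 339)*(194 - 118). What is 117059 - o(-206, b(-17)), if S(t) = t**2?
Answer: 5695739846/48657 ≈ 1.1706e+5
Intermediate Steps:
k = -48640 (k = -640*76 = -48640)
o(j, X) = (289 + j)/(-48640 + X) (o(j, X) = (j + (-17)**2)/(X - 48640) = (j + 289)/(-48640 + X) = (289 + j)/(-48640 + X))
117059 - o(-206, b(-17)) = 117059 - (289 - 206)/(-48640 - 17) = 117059 - 83/(-48657) = 117059 - (-1)*83/48657 = 117059 - 1*(-83/48657) = 117059 + 83/48657 = 5695739846/48657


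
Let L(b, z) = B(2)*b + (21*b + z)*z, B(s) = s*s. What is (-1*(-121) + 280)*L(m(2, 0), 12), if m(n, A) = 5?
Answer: 571024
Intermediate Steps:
B(s) = s²
L(b, z) = 4*b + z*(z + 21*b) (L(b, z) = 2²*b + (21*b + z)*z = 4*b + (z + 21*b)*z = 4*b + z*(z + 21*b))
(-1*(-121) + 280)*L(m(2, 0), 12) = (-1*(-121) + 280)*(12² + 4*5 + 21*5*12) = (121 + 280)*(144 + 20 + 1260) = 401*1424 = 571024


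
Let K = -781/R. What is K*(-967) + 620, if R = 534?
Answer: 1086307/534 ≈ 2034.3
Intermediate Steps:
K = -781/534 ≈ -1.4625
K*(-967) + 620 = -781/534*(-967) + 620 = 755227/534 + 620 = 1086307/534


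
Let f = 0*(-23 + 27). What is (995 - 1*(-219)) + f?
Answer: 1214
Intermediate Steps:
f = 0 (f = 0*4 = 0)
(995 - 1*(-219)) + f = (995 - 1*(-219)) + 0 = (995 + 219) + 0 = 1214 + 0 = 1214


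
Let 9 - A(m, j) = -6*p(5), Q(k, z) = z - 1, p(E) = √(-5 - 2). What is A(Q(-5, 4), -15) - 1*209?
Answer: -200 + 6*I*√7 ≈ -200.0 + 15.875*I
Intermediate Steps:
p(E) = I*√7 (p(E) = √(-7) = I*√7)
Q(k, z) = -1 + z
A(m, j) = 9 + 6*I*√7 (A(m, j) = 9 - (-6)*I*√7 = 9 + 6*I*√7)
A(Q(-5, 4), -15) - 1*209 = (9 + 6*I*√7) - 1*209 = (9 + 6*I*√7) - 209 = -200 + 6*I*√7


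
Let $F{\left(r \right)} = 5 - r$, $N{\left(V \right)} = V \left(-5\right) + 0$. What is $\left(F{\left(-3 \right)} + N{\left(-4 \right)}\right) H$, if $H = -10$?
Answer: $-280$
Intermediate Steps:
$N{\left(V \right)} = - 5 V$ ($N{\left(V \right)} = - 5 V + 0 = - 5 V$)
$\left(F{\left(-3 \right)} + N{\left(-4 \right)}\right) H = \left(\left(5 - -3\right) - -20\right) \left(-10\right) = \left(\left(5 + 3\right) + 20\right) \left(-10\right) = \left(8 + 20\right) \left(-10\right) = 28 \left(-10\right) = -280$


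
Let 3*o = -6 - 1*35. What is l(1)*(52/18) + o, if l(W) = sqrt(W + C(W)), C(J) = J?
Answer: -41/3 + 26*sqrt(2)/9 ≈ -9.5812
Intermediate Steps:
o = -41/3 (o = (-6 - 1*35)/3 = (-6 - 35)/3 = (1/3)*(-41) = -41/3 ≈ -13.667)
l(W) = sqrt(2)*sqrt(W) (l(W) = sqrt(W + W) = sqrt(2*W) = sqrt(2)*sqrt(W))
l(1)*(52/18) + o = (sqrt(2)*sqrt(1))*(52/18) - 41/3 = (sqrt(2)*1)*(52*(1/18)) - 41/3 = sqrt(2)*(26/9) - 41/3 = 26*sqrt(2)/9 - 41/3 = -41/3 + 26*sqrt(2)/9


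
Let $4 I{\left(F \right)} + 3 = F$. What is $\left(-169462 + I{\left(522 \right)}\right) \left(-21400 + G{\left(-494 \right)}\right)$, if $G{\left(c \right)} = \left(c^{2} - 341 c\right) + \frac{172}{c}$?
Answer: $- \frac{16357350401594}{247} \approx -6.6224 \cdot 10^{10}$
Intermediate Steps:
$I{\left(F \right)} = - \frac{3}{4} + \frac{F}{4}$
$G{\left(c \right)} = c^{2} - 341 c + \frac{172}{c}$
$\left(-169462 + I{\left(522 \right)}\right) \left(-21400 + G{\left(-494 \right)}\right) = \left(-169462 + \left(- \frac{3}{4} + \frac{1}{4} \cdot 522\right)\right) \left(-21400 + \frac{172 + \left(-494\right)^{2} \left(-341 - 494\right)}{-494}\right) = \left(-169462 + \left(- \frac{3}{4} + \frac{261}{2}\right)\right) \left(-21400 - \frac{172 + 244036 \left(-835\right)}{494}\right) = \left(-169462 + \frac{519}{4}\right) \left(-21400 - \frac{172 - 203770060}{494}\right) = - \frac{677329 \left(-21400 - - \frac{101884944}{247}\right)}{4} = - \frac{677329 \left(-21400 + \frac{101884944}{247}\right)}{4} = \left(- \frac{677329}{4}\right) \frac{96599144}{247} = - \frac{16357350401594}{247}$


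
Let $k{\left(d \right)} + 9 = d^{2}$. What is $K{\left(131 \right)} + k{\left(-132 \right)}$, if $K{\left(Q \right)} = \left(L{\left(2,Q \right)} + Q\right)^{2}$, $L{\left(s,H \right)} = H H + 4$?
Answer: $299169031$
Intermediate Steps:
$L{\left(s,H \right)} = 4 + H^{2}$ ($L{\left(s,H \right)} = H^{2} + 4 = 4 + H^{2}$)
$k{\left(d \right)} = -9 + d^{2}$
$K{\left(Q \right)} = \left(4 + Q + Q^{2}\right)^{2}$ ($K{\left(Q \right)} = \left(\left(4 + Q^{2}\right) + Q\right)^{2} = \left(4 + Q + Q^{2}\right)^{2}$)
$K{\left(131 \right)} + k{\left(-132 \right)} = \left(4 + 131 + 131^{2}\right)^{2} - \left(9 - \left(-132\right)^{2}\right) = \left(4 + 131 + 17161\right)^{2} + \left(-9 + 17424\right) = 17296^{2} + 17415 = 299151616 + 17415 = 299169031$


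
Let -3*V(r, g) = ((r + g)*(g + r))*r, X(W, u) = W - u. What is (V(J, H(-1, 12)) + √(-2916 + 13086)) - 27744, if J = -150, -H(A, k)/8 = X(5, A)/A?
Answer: 492456 + 3*√1130 ≈ 4.9256e+5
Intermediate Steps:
H(A, k) = -8*(5 - A)/A
V(r, g) = -r*(g + r)²/3 (V(r, g) = -(r + g)*(g + r)*r/3 = -(g + r)*(g + r)*r/3 = -(g + r)²*r/3 = -r*(g + r)²/3)
(V(J, H(-1, 12)) + √(-2916 + 13086)) - 27744 = (-⅓*(-150)*((8 - 40/(-1)) - 150)² + √(-2916 + 13086)) - 27744 = (-⅓*(-150)*((8 - 40*(-1)) - 150)² + √10170) - 27744 = (-⅓*(-150)*((8 + 40) - 150)² + 3*√1130) - 27744 = (-⅓*(-150)*(48 - 150)² + 3*√1130) - 27744 = (-⅓*(-150)*(-102)² + 3*√1130) - 27744 = (-⅓*(-150)*10404 + 3*√1130) - 27744 = (520200 + 3*√1130) - 27744 = 492456 + 3*√1130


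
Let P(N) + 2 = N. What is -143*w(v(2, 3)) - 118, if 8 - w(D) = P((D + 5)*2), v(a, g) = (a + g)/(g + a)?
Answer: 168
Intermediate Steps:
v(a, g) = 1 (v(a, g) = (a + g)/(a + g) = 1)
P(N) = -2 + N
w(D) = -2*D (w(D) = 8 - (-2 + (D + 5)*2) = 8 - (-2 + (5 + D)*2) = 8 - (-2 + (10 + 2*D)) = 8 - (8 + 2*D) = 8 + (-8 - 2*D) = -2*D)
-143*w(v(2, 3)) - 118 = -(-286) - 118 = -143*(-2) - 118 = 286 - 118 = 168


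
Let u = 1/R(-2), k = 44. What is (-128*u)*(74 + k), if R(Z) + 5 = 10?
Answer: -15104/5 ≈ -3020.8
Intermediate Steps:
R(Z) = 5 (R(Z) = -5 + 10 = 5)
u = 1/5 ≈ 0.20000
(-128*u)*(74 + k) = (-128*1/5)*(74 + 44) = -128/5*118 = -15104/5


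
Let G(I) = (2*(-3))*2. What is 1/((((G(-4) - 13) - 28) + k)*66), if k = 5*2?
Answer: -1/2838 ≈ -0.00035236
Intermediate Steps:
k = 10
G(I) = -12 (G(I) = -6*2 = -12)
1/((((G(-4) - 13) - 28) + k)*66) = 1/((((-12 - 13) - 28) + 10)*66) = 1/(((-25 - 28) + 10)*66) = 1/((-53 + 10)*66) = 1/(-43*66) = 1/(-2838) = -1/2838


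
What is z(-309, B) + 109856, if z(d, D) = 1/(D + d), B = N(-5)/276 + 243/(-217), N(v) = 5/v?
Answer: 2040455726636/18573913 ≈ 1.0986e+5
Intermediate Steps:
B = -67285/59892 (B = (5/(-5))/276 + 243/(-217) = (5*(-⅕))*(1/276) + 243*(-1/217) = -1*1/276 - 243/217 = -1/276 - 243/217 = -67285/59892 ≈ -1.1234)
z(-309, B) + 109856 = 1/(-67285/59892 - 309) + 109856 = 1/(-18573913/59892) + 109856 = -59892/18573913 + 109856 = 2040455726636/18573913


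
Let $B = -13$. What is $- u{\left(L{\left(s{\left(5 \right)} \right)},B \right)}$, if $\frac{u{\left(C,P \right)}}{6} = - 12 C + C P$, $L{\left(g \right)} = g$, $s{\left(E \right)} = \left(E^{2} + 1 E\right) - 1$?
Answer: $4350$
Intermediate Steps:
$s{\left(E \right)} = -1 + E + E^{2}$ ($s{\left(E \right)} = \left(E^{2} + E\right) - 1 = \left(E + E^{2}\right) - 1 = -1 + E + E^{2}$)
$u{\left(C,P \right)} = - 72 C + 6 C P$ ($u{\left(C,P \right)} = 6 \left(- 12 C + C P\right) = - 72 C + 6 C P$)
$- u{\left(L{\left(s{\left(5 \right)} \right)},B \right)} = - 6 \left(-1 + 5 + 5^{2}\right) \left(-12 - 13\right) = - 6 \left(-1 + 5 + 25\right) \left(-25\right) = - 6 \cdot 29 \left(-25\right) = \left(-1\right) \left(-4350\right) = 4350$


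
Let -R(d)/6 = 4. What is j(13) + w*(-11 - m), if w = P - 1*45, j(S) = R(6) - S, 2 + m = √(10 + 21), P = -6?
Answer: 422 + 51*√31 ≈ 705.96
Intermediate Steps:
R(d) = -24 (R(d) = -6*4 = -24)
m = -2 + √31 (m = -2 + √(10 + 21) = -2 + √31 ≈ 3.5678)
j(S) = -24 - S
w = -51 (w = -6 - 1*45 = -6 - 45 = -51)
j(13) + w*(-11 - m) = (-24 - 1*13) - 51*(-11 - (-2 + √31)) = (-24 - 13) - 51*(-11 + (2 - √31)) = -37 - 51*(-9 - √31) = -37 + (459 + 51*√31) = 422 + 51*√31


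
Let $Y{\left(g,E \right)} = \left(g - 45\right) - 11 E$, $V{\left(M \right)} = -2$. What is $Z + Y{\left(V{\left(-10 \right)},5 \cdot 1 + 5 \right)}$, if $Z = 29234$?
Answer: $29077$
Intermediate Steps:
$Y{\left(g,E \right)} = -45 + g - 11 E$ ($Y{\left(g,E \right)} = \left(-45 + g\right) - 11 E = -45 + g - 11 E$)
$Z + Y{\left(V{\left(-10 \right)},5 \cdot 1 + 5 \right)} = 29234 - \left(47 + 11 \left(5 \cdot 1 + 5\right)\right) = 29234 - \left(47 + 11 \left(5 + 5\right)\right) = 29234 - 157 = 29077$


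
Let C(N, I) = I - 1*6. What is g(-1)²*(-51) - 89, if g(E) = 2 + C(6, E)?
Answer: -1364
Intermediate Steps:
C(N, I) = -6 + I (C(N, I) = I - 6 = -6 + I)
g(E) = -4 + E (g(E) = 2 + (-6 + E) = -4 + E)
g(-1)²*(-51) - 89 = (-4 - 1)²*(-51) - 89 = (-5)²*(-51) - 89 = 25*(-51) - 89 = -1275 - 89 = -1364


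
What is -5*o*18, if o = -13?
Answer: 1170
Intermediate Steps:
-5*o*18 = -5*(-13)*18 = 65*18 = 1170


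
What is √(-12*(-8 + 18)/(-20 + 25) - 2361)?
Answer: 3*I*√265 ≈ 48.836*I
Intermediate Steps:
√(-12*(-8 + 18)/(-20 + 25) - 2361) = √(-120/5 - 2361) = √(-12*2 - 2361) = √(-24 - 2361) = √(-2385) = 3*I*√265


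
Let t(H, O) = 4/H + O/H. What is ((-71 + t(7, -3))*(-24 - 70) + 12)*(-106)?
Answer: -4951048/7 ≈ -7.0729e+5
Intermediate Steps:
((-71 + t(7, -3))*(-24 - 70) + 12)*(-106) = ((-71 + (4 - 3)/7)*(-24 - 70) + 12)*(-106) = ((-71 + (1/7)*1)*(-94) + 12)*(-106) = ((-71 + 1/7)*(-94) + 12)*(-106) = (-496/7*(-94) + 12)*(-106) = (46624/7 + 12)*(-106) = (46708/7)*(-106) = -4951048/7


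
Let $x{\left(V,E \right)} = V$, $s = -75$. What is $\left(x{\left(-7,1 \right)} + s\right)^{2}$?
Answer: $6724$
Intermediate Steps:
$\left(x{\left(-7,1 \right)} + s\right)^{2} = \left(-7 - 75\right)^{2} = \left(-82\right)^{2} = 6724$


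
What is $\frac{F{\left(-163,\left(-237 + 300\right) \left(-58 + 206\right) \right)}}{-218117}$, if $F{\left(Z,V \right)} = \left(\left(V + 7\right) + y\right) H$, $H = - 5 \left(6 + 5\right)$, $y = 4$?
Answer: $\frac{513425}{218117} \approx 2.3539$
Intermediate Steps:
$H = -55$ ($H = \left(-5\right) 11 = -55$)
$F{\left(Z,V \right)} = -605 - 55 V$ ($F{\left(Z,V \right)} = \left(\left(V + 7\right) + 4\right) \left(-55\right) = \left(\left(7 + V\right) + 4\right) \left(-55\right) = \left(11 + V\right) \left(-55\right) = -605 - 55 V$)
$\frac{F{\left(-163,\left(-237 + 300\right) \left(-58 + 206\right) \right)}}{-218117} = \frac{-605 - 55 \left(-237 + 300\right) \left(-58 + 206\right)}{-218117} = \left(-605 - 55 \cdot 63 \cdot 148\right) \left(- \frac{1}{218117}\right) = \left(-605 - 512820\right) \left(- \frac{1}{218117}\right) = \left(-513425\right) \left(- \frac{1}{218117}\right) = \frac{513425}{218117}$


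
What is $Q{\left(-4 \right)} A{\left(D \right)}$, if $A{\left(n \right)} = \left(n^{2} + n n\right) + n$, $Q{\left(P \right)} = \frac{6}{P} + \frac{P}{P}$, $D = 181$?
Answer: $- \frac{65703}{2} \approx -32852.0$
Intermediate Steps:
$Q{\left(P \right)} = 1 + \frac{6}{P}$ ($Q{\left(P \right)} = \frac{6}{P} + 1 = 1 + \frac{6}{P}$)
$A{\left(n \right)} = n + 2 n^{2}$ ($A{\left(n \right)} = \left(n^{2} + n^{2}\right) + n = 2 n^{2} + n = n + 2 n^{2}$)
$Q{\left(-4 \right)} A{\left(D \right)} = \frac{6 - 4}{-4} \cdot 181 \left(1 + 2 \cdot 181\right) = \left(- \frac{1}{4}\right) 2 \cdot 181 \left(1 + 362\right) = - \frac{181 \cdot 363}{2} = \left(- \frac{1}{2}\right) 65703 = - \frac{65703}{2}$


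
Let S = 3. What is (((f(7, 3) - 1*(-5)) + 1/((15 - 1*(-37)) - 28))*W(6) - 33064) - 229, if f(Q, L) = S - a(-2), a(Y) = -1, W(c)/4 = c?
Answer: -33076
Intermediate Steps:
W(c) = 4*c
f(Q, L) = 4 (f(Q, L) = 3 - 1*(-1) = 3 + 1 = 4)
(((f(7, 3) - 1*(-5)) + 1/((15 - 1*(-37)) - 28))*W(6) - 33064) - 229 = (((4 - 1*(-5)) + 1/((15 - 1*(-37)) - 28))*(4*6) - 33064) - 229 = (((4 + 5) + 1/((15 + 37) - 28))*24 - 33064) - 229 = ((9 + 1/(52 - 28))*24 - 33064) - 229 = ((9 + 1/24)*24 - 33064) - 229 = ((217/24)*24 - 33064) - 229 = (217 - 33064) - 229 = -32847 - 229 = -33076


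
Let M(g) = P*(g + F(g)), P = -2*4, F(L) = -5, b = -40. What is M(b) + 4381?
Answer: 4741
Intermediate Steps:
P = -8
M(g) = 40 - 8*g (M(g) = -8*(g - 5) = -8*(-5 + g) = 40 - 8*g)
M(b) + 4381 = (40 - 8*(-40)) + 4381 = (40 + 320) + 4381 = 360 + 4381 = 4741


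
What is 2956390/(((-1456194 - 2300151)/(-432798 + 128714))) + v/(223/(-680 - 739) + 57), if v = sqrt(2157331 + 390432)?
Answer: 179798179352/751269 + 75207*sqrt(907)/80660 ≈ 2.3935e+5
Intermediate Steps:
v = 53*sqrt(907) (v = sqrt(2547763) = 53*sqrt(907) ≈ 1596.2)
2956390/(((-1456194 - 2300151)/(-432798 + 128714))) + v/(223/(-680 - 739) + 57) = 2956390/(((-1456194 - 2300151)/(-432798 + 128714))) + (53*sqrt(907))/(223/(-680 - 739) + 57) = 2956390/((-3756345/(-304084))) + (53*sqrt(907))/(223/(-1419) + 57) = 2956390/((-3756345*(-1/304084))) + (53*sqrt(907))/(223*(-1/1419) + 57) = 2956390/(3756345/304084) + (53*sqrt(907))/(-223/1419 + 57) = 2956390*(304084/3756345) + (53*sqrt(907))/(80660/1419) = 179798179352/751269 + (53*sqrt(907))*(1419/80660) = 179798179352/751269 + 75207*sqrt(907)/80660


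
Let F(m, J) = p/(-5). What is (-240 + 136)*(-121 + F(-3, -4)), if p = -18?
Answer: 61048/5 ≈ 12210.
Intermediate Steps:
F(m, J) = 18/5 (F(m, J) = -18/(-5) = -18*(-⅕) = 18/5)
(-240 + 136)*(-121 + F(-3, -4)) = (-240 + 136)*(-121 + 18/5) = -104*(-587/5) = 61048/5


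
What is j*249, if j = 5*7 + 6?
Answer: 10209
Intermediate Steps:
j = 41 (j = 35 + 6 = 41)
j*249 = 41*249 = 10209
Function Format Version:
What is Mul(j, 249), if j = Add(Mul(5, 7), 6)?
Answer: 10209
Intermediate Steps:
j = 41 (j = Add(35, 6) = 41)
Mul(j, 249) = Mul(41, 249) = 10209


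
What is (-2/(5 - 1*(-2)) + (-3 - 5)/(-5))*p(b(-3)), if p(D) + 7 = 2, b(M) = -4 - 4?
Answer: -46/7 ≈ -6.5714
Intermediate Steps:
b(M) = -8
p(D) = -5 (p(D) = -7 + 2 = -5)
(-2/(5 - 1*(-2)) + (-3 - 5)/(-5))*p(b(-3)) = (-2/(5 - 1*(-2)) + (-3 - 5)/(-5))*(-5) = (-2/(5 + 2) - 8*(-⅕))*(-5) = (-2/7 + 8/5)*(-5) = (46/35)*(-5) = -46/7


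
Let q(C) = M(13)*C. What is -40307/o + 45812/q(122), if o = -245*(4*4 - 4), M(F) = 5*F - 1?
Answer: 28087771/1434720 ≈ 19.577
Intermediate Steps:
M(F) = -1 + 5*F
q(C) = 64*C (q(C) = (-1 + 5*13)*C = (-1 + 65)*C = 64*C)
o = -2940 (o = -245*(16 - 4) = -2940 ≈ -2940.0)
-40307/o + 45812/q(122) = -40307/(-2940) + 45812/((64*122)) = -40307*(-1/2940) + 45812/7808 = 40307/2940 + 45812*(1/7808) = 40307/2940 + 11453/1952 = 28087771/1434720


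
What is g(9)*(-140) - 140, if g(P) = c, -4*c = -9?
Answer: -455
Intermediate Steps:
c = 9/4 (c = -¼*(-9) = 9/4 ≈ 2.2500)
g(P) = 9/4
g(9)*(-140) - 140 = (9/4)*(-140) - 140 = -315 - 140 = -455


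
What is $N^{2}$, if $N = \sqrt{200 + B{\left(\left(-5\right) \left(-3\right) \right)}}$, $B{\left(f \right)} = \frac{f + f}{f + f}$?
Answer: $201$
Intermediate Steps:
$B{\left(f \right)} = 1$ ($B{\left(f \right)} = \frac{2 f}{2 f} = 2 f \frac{1}{2 f} = 1$)
$N = \sqrt{201}$ ($N = \sqrt{200 + 1} = \sqrt{201} \approx 14.177$)
$N^{2} = \left(\sqrt{201}\right)^{2} = 201$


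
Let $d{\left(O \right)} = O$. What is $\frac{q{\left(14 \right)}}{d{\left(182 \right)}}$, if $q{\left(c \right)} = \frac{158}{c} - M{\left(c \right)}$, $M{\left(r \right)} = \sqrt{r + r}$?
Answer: $\frac{79}{1274} - \frac{\sqrt{7}}{91} \approx 0.032935$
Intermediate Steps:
$M{\left(r \right)} = \sqrt{2} \sqrt{r}$ ($M{\left(r \right)} = \sqrt{2 r} = \sqrt{2} \sqrt{r}$)
$q{\left(c \right)} = \frac{158}{c} - \sqrt{2} \sqrt{c}$
$\frac{q{\left(14 \right)}}{d{\left(182 \right)}} = \frac{\frac{1}{14} \left(158 - \sqrt{2} \cdot 14^{\frac{3}{2}}\right)}{182} = \frac{158 - \sqrt{2} \cdot 14 \sqrt{14}}{14} \cdot \frac{1}{182} = \frac{158 - 28 \sqrt{7}}{14} \cdot \frac{1}{182} = \left(\frac{79}{7} - 2 \sqrt{7}\right) \frac{1}{182} = \frac{79}{1274} - \frac{\sqrt{7}}{91}$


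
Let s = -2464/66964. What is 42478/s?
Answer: -355562099/308 ≈ -1.1544e+6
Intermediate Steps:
s = -616/16741 (s = -2464*1/66964 = -616/16741 ≈ -0.036796)
42478/s = 42478/(-616/16741) = 42478*(-16741/616) = -355562099/308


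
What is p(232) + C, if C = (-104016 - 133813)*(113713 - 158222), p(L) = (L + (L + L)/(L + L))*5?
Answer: 10585532126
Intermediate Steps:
p(L) = 5 + 5*L (p(L) = (L + (2*L)/((2*L)))*5 = (L + (2*L)*(1/(2*L)))*5 = (L + 1)*5 = (1 + L)*5 = 5 + 5*L)
C = 10585530961 (C = -237829*(-44509) = 10585530961)
p(232) + C = (5 + 5*232) + 10585530961 = (5 + 1160) + 10585530961 = 1165 + 10585530961 = 10585532126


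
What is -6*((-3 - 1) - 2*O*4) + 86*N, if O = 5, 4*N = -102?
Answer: -1929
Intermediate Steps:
N = -51/2 (N = (¼)*(-102) = -51/2 ≈ -25.500)
-6*((-3 - 1) - 2*O*4) + 86*N = -6*((-3 - 1) - 2*5*4) + 86*(-51/2) = -6*(-4 - 10*4) - 2193 = -6*(-4 - 40) - 2193 = -6*(-44) - 2193 = 264 - 2193 = -1929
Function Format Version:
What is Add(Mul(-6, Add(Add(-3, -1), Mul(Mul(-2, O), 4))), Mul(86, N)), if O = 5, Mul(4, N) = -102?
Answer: -1929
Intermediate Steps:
N = Rational(-51, 2) (N = Mul(Rational(1, 4), -102) = Rational(-51, 2) ≈ -25.500)
Add(Mul(-6, Add(Add(-3, -1), Mul(Mul(-2, O), 4))), Mul(86, N)) = Add(Mul(-6, Add(Add(-3, -1), Mul(Mul(-2, 5), 4))), Mul(86, Rational(-51, 2))) = Add(Mul(-6, Add(-4, Mul(-10, 4))), -2193) = Add(Mul(-6, Add(-4, -40)), -2193) = Add(Mul(-6, -44), -2193) = Add(264, -2193) = -1929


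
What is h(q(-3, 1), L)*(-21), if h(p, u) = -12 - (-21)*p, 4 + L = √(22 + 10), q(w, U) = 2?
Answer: -630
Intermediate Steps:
L = -4 + 4*√2 (L = -4 + √(22 + 10) = -4 + √32 = -4 + 4*√2 ≈ 1.6569)
h(p, u) = -12 + 21*p
h(q(-3, 1), L)*(-21) = (-12 + 21*2)*(-21) = (-12 + 42)*(-21) = 30*(-21) = -630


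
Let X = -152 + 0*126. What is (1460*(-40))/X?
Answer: 7300/19 ≈ 384.21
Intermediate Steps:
X = -152 (X = -152 + 0 = -152)
(1460*(-40))/X = (1460*(-40))/(-152) = -58400*(-1/152) = 7300/19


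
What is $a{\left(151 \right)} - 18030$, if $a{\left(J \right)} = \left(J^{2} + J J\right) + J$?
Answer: $27723$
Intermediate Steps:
$a{\left(J \right)} = J + 2 J^{2}$ ($a{\left(J \right)} = \left(J^{2} + J^{2}\right) + J = 2 J^{2} + J = J + 2 J^{2}$)
$a{\left(151 \right)} - 18030 = 151 \left(1 + 2 \cdot 151\right) - 18030 = 151 \left(1 + 302\right) - 18030 = 151 \cdot 303 - 18030 = 45753 - 18030 = 27723$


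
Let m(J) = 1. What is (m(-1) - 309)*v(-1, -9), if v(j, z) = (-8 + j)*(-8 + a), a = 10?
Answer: 5544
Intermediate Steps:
v(j, z) = -16 + 2*j (v(j, z) = (-8 + j)*(-8 + 10) = (-8 + j)*2 = -16 + 2*j)
(m(-1) - 309)*v(-1, -9) = (1 - 309)*(-16 + 2*(-1)) = -308*(-16 - 2) = -308*(-18) = 5544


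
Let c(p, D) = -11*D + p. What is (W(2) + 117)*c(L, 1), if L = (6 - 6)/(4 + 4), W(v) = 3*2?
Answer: -1353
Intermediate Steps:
W(v) = 6
L = 0 (L = 0/8 = 0*(⅛) = 0)
c(p, D) = p - 11*D
(W(2) + 117)*c(L, 1) = (6 + 117)*(0 - 11*1) = 123*(0 - 11) = 123*(-11) = -1353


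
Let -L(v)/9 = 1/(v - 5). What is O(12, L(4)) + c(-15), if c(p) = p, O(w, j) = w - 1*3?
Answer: -6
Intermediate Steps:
L(v) = -9/(-5 + v) (L(v) = -9/(v - 5) = -9/(-5 + v))
O(w, j) = -3 + w (O(w, j) = w - 3 = -3 + w)
O(12, L(4)) + c(-15) = (-3 + 12) - 15 = 9 - 15 = -6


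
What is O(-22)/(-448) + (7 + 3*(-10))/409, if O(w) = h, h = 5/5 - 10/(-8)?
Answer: -44897/732928 ≈ -0.061257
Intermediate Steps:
h = 9/4 (h = 5*(⅕) - 10*(-⅛) = 1 + 5/4 = 9/4 ≈ 2.2500)
O(w) = 9/4
O(-22)/(-448) + (7 + 3*(-10))/409 = (9/4)/(-448) + (7 + 3*(-10))/409 = (9/4)*(-1/448) + (7 - 30)*(1/409) = -9/1792 - 23*1/409 = -9/1792 - 23/409 = -44897/732928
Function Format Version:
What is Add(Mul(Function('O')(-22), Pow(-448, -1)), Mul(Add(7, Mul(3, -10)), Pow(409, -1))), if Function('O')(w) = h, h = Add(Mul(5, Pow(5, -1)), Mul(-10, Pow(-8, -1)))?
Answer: Rational(-44897, 732928) ≈ -0.061257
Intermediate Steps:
h = Rational(9, 4) (h = Add(Mul(5, Rational(1, 5)), Mul(-10, Rational(-1, 8))) = Add(1, Rational(5, 4)) = Rational(9, 4) ≈ 2.2500)
Function('O')(w) = Rational(9, 4)
Add(Mul(Function('O')(-22), Pow(-448, -1)), Mul(Add(7, Mul(3, -10)), Pow(409, -1))) = Add(Mul(Rational(9, 4), Pow(-448, -1)), Mul(Add(7, Mul(3, -10)), Pow(409, -1))) = Add(Mul(Rational(9, 4), Rational(-1, 448)), Mul(Add(7, -30), Rational(1, 409))) = Add(Rational(-9, 1792), Mul(-23, Rational(1, 409))) = Add(Rational(-9, 1792), Rational(-23, 409)) = Rational(-44897, 732928)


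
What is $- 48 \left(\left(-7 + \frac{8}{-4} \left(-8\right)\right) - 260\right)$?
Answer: $12048$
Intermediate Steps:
$- 48 \left(\left(-7 + \frac{8}{-4} \left(-8\right)\right) - 260\right) = - 48 \left(\left(-7 + 8 \left(- \frac{1}{4}\right) \left(-8\right)\right) - 260\right) = - 48 \left(\left(-7 - -16\right) - 260\right) = - 48 \left(\left(-7 + 16\right) - 260\right) = - 48 \left(9 - 260\right) = \left(-48\right) \left(-251\right) = 12048$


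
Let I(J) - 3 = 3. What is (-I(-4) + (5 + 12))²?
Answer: 121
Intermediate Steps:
I(J) = 6 (I(J) = 3 + 3 = 6)
(-I(-4) + (5 + 12))² = (-1*6 + (5 + 12))² = (-6 + 17)² = 11² = 121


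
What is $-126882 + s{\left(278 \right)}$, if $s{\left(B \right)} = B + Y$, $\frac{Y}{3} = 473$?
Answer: $-125185$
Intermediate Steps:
$Y = 1419$ ($Y = 3 \cdot 473 = 1419$)
$s{\left(B \right)} = 1419 + B$ ($s{\left(B \right)} = B + 1419 = 1419 + B$)
$-126882 + s{\left(278 \right)} = -126882 + \left(1419 + 278\right) = -126882 + 1697 = -125185$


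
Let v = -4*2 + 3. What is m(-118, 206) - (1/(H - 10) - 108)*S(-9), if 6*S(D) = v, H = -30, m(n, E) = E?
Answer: 5567/48 ≈ 115.98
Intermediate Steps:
v = -5 (v = -8 + 3 = -5)
S(D) = -⅚ (S(D) = (⅙)*(-5) = -⅚)
m(-118, 206) - (1/(H - 10) - 108)*S(-9) = 206 - (1/(-30 - 10) - 108)*(-5)/6 = 206 - (1/(-40) - 108)*(-5)/6 = 206 - (-1/40 - 108)*(-5)/6 = 206 - (-4321)*(-5)/(40*6) = 206 - 1*4321/48 = 206 - 4321/48 = 5567/48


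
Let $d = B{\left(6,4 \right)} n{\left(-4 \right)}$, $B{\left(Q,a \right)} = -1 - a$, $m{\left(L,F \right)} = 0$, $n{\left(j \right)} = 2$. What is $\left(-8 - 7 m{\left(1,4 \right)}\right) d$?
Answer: $80$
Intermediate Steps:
$d = -10$ ($d = \left(-1 - 4\right) 2 = \left(-5\right) 2 = -10$)
$\left(-8 - 7 m{\left(1,4 \right)}\right) d = \left(-8 - 0\right) \left(-10\right) = \left(-8 + 0\right) \left(-10\right) = \left(-8\right) \left(-10\right) = 80$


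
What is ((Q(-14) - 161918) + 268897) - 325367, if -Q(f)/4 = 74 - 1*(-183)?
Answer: -219416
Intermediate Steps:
Q(f) = -1028 (Q(f) = -4*(74 - 1*(-183)) = -4*(74 + 183) = -4*257 = -1028)
((Q(-14) - 161918) + 268897) - 325367 = ((-1028 - 161918) + 268897) - 325367 = (-162946 + 268897) - 325367 = 105951 - 325367 = -219416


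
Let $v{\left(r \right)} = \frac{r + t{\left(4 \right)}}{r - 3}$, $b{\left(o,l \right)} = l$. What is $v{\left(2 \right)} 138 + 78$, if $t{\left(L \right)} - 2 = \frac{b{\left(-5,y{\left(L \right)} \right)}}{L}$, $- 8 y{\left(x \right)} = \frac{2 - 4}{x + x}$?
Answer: $- \frac{30405}{64} \approx -475.08$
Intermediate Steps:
$y{\left(x \right)} = \frac{1}{8 x}$ ($y{\left(x \right)} = - \frac{\left(2 - 4\right) \frac{1}{x + x}}{8} = - \frac{\left(-2\right) \frac{1}{2 x}}{8} = - \frac{\left(-1\right) \frac{1}{x}}{8} = \frac{1}{8 x}$)
$t{\left(L \right)} = 2 + \frac{1}{8 L^{2}}$ ($t{\left(L \right)} = 2 + \frac{\frac{1}{8} \frac{1}{L}}{L} = 2 + \frac{1}{8 L^{2}}$)
$v{\left(r \right)} = \frac{\frac{257}{128} + r}{-3 + r}$ ($v{\left(r \right)} = \frac{r + \left(2 + \frac{1}{8 \cdot 16}\right)}{r - 3} = \frac{r + \left(2 + \frac{1}{8} \cdot \frac{1}{16}\right)}{-3 + r} = \frac{r + \left(2 + \frac{1}{128}\right)}{-3 + r} = \frac{r + \frac{257}{128}}{-3 + r} = \frac{\frac{257}{128} + r}{-3 + r}$)
$v{\left(2 \right)} 138 + 78 = \frac{\frac{257}{128} + 2}{-3 + 2} \cdot 138 + 78 = \frac{1}{-1} \cdot \frac{513}{128} \cdot 138 + 78 = \left(-1\right) \frac{513}{128} \cdot 138 + 78 = \left(- \frac{513}{128}\right) 138 + 78 = - \frac{35397}{64} + 78 = - \frac{30405}{64}$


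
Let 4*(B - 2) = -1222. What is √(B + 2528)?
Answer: √8898/2 ≈ 47.165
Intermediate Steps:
B = -607/2 (B = 2 + (¼)*(-1222) = 2 - 611/2 = -607/2 ≈ -303.50)
√(B + 2528) = √(-607/2 + 2528) = √(4449/2) = √8898/2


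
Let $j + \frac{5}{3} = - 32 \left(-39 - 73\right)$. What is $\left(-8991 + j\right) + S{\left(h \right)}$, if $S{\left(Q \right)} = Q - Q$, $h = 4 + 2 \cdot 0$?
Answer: $- \frac{16226}{3} \approx -5408.7$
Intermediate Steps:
$j = \frac{10747}{3}$ ($j = - \frac{5}{3} - 32 \left(-39 - 73\right) = - \frac{5}{3} - -3584 = - \frac{5}{3} + 3584 = \frac{10747}{3} \approx 3582.3$)
$h = 4$ ($h = 4 + 0 = 4$)
$S{\left(Q \right)} = 0$
$\left(-8991 + j\right) + S{\left(h \right)} = \left(-8991 + \frac{10747}{3}\right) + 0 = - \frac{16226}{3} + 0 = - \frac{16226}{3}$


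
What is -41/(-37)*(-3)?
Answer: -123/37 ≈ -3.3243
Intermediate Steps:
-41/(-37)*(-3) = -41*(-1/37)*(-3) = (41/37)*(-3) = -123/37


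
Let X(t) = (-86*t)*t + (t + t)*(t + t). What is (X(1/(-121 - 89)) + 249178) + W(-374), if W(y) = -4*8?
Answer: 5493669259/22050 ≈ 2.4915e+5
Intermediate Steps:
W(y) = -32
X(t) = -82*t² (X(t) = -86*t² + (2*t)*(2*t) = -86*t² + 4*t² = -82*t²)
(X(1/(-121 - 89)) + 249178) + W(-374) = (-82/(-121 - 89)² + 249178) - 32 = (-82*(1/(-210))² + 249178) - 32 = (-82*(-1/210)² + 249178) - 32 = (-82*1/44100 + 249178) - 32 = (-41/22050 + 249178) - 32 = 5494374859/22050 - 32 = 5493669259/22050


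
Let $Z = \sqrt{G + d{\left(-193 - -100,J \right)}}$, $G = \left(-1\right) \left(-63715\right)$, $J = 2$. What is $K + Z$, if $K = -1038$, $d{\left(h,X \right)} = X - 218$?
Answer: $-1038 + \sqrt{63499} \approx -786.01$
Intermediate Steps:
$d{\left(h,X \right)} = -218 + X$
$G = 63715$
$Z = \sqrt{63499}$ ($Z = \sqrt{63715 + \left(-218 + 2\right)} = \sqrt{63715 - 216} = \sqrt{63499} \approx 251.99$)
$K + Z = -1038 + \sqrt{63499}$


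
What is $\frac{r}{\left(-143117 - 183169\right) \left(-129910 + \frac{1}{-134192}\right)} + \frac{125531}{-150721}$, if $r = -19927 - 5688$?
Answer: $- \frac{357017049287010014533}{428658479921342716263} \approx -0.83287$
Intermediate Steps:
$r = -25615$ ($r = -19927 - 5688 = -25615$)
$\frac{r}{\left(-143117 - 183169\right) \left(-129910 + \frac{1}{-134192}\right)} + \frac{125531}{-150721} = - \frac{25615}{\left(-143117 - 183169\right) \left(-129910 + \frac{1}{-134192}\right)} + \frac{125531}{-150721} = - \frac{25615}{\left(-326286\right) \left(-129910 - \frac{1}{134192}\right)} + 125531 \left(- \frac{1}{150721}\right) = - \frac{25615}{\left(-326286\right) \left(- \frac{17432882721}{134192}\right)} - \frac{125531}{150721} = - \frac{25615}{\frac{2844052785752103}{67096}} - \frac{125531}{150721} = \left(-25615\right) \frac{67096}{2844052785752103} - \frac{125531}{150721} = - \frac{1718664040}{2844052785752103} - \frac{125531}{150721} = - \frac{357017049287010014533}{428658479921342716263}$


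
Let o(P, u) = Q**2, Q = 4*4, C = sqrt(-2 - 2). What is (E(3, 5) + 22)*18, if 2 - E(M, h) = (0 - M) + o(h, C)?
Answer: -4122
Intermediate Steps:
C = 2*I (C = sqrt(-4) = 2*I ≈ 2.0*I)
Q = 16
o(P, u) = 256 (o(P, u) = 16**2 = 256)
E(M, h) = -254 + M (E(M, h) = 2 - ((0 - M) + 256) = 2 - (-M + 256) = 2 - (256 - M) = 2 + (-256 + M) = -254 + M)
(E(3, 5) + 22)*18 = ((-254 + 3) + 22)*18 = (-251 + 22)*18 = -229*18 = -4122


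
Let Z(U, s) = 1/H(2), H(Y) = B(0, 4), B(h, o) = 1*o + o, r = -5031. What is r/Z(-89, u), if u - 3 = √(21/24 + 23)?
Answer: -40248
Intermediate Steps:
B(h, o) = 2*o (B(h, o) = o + o = 2*o)
H(Y) = 8 (H(Y) = 2*4 = 8)
u = 3 + √382/4 (u = 3 + √(21/24 + 23) = 3 + √(21*(1/24) + 23) = 3 + √(7/8 + 23) = 3 + √(191/8) = 3 + √382/4 ≈ 7.8862)
Z(U, s) = ⅛ (Z(U, s) = 1/8 = ⅛)
r/Z(-89, u) = -5031/⅛ = -5031*8 = -40248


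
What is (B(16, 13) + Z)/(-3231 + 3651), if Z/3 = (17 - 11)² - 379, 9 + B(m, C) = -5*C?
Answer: -1103/420 ≈ -2.6262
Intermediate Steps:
B(m, C) = -9 - 5*C
Z = -1029 (Z = 3*((17 - 11)² - 379) = 3*(6² - 379) = 3*(36 - 379) = 3*(-343) = -1029)
(B(16, 13) + Z)/(-3231 + 3651) = ((-9 - 5*13) - 1029)/(-3231 + 3651) = ((-9 - 65) - 1029)/420 = (-74 - 1029)*(1/420) = -1103*1/420 = -1103/420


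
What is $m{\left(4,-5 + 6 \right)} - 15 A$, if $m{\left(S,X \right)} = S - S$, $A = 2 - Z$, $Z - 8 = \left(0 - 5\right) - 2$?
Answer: $-15$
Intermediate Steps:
$Z = 1$ ($Z = 8 + \left(\left(0 - 5\right) - 2\right) = 8 - 7 = 1$)
$A = 1$ ($A = 2 - 1 = 1$)
$m{\left(S,X \right)} = 0$
$m{\left(4,-5 + 6 \right)} - 15 A = 0 - 15 = -15$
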